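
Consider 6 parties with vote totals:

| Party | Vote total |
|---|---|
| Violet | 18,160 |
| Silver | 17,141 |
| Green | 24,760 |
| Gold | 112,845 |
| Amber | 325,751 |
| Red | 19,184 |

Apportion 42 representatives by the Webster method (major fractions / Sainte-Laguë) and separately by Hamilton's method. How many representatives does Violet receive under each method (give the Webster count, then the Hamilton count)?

Webster: Violet 1, Silver 1, Green 2, Gold 9, Amber 27, Red 2.
Hamilton: Violet 2, Silver 1, Green 2, Gold 9, Amber 26, Red 2.
Violet gets 1 under Webster and 2 under Hamilton.

1 and 2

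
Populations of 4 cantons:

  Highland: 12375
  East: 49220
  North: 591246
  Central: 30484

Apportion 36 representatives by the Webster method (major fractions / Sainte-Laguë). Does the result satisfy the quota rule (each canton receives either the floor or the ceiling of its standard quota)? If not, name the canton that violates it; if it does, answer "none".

Standard quotas: Highland 0.652, East 2.593, North 31.149, Central 1.606.
Webster allocation: Highland 1, East 3, North 30, Central 2.
North has quota 31.149 (lower 31, upper 32) but receives 30 — outside the quota interval.

North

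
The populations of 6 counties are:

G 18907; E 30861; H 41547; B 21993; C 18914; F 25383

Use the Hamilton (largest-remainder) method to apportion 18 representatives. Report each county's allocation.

The standard divisor is 157605/18 ≈ 8755.833.
Standard quotas: G 2.1594, E 3.5246, H 4.7451, B 2.5118, C 2.1602, F 2.8990.
Lower quotas: G 2, E 3, H 4, B 2, C 2, F 2 (sum 15, leaving 3 seats).
Remainders in descending order: F 0.8990, H 0.7451, E 0.5246, B 0.5118, C 0.1602, G 0.1594.
The surplus seats go to F, H, E.

G=2, E=4, H=5, B=2, C=2, F=3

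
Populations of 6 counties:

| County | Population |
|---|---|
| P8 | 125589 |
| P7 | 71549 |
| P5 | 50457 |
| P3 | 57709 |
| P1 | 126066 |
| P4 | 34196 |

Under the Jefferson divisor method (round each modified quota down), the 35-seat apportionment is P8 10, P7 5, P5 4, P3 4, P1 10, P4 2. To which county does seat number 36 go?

P7

Priority for the next seat is population ÷ (current seats + 1).
Priorities: P8 11417.182, P7 11924.833, P5 10091.400, P3 11541.800, P1 11460.545, P4 11398.667.
Highest priority: P7.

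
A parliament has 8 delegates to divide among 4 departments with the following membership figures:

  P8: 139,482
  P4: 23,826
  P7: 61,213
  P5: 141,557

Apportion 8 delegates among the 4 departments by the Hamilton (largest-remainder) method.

The standard divisor is 366078/8 ≈ 45759.75.
Standard quotas: P8 3.0481, P4 0.5207, P7 1.3377, P5 3.0935.
Lower quotas: P8 3, P4 0, P7 1, P5 3 (sum 7, leaving 1 seat).
Remainders in descending order: P4 0.5207, P7 0.3377, P5 0.0935, P8 0.0481.
The surplus seat goes to P4.

P8 3; P4 1; P7 1; P5 3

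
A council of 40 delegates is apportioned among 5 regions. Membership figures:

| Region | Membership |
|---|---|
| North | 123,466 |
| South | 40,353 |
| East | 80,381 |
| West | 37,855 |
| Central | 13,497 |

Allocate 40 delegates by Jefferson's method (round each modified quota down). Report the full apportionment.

North 18; South 5; East 11; West 5; Central 1

Standard divisor 295552/40 ≈ 7388.8; standard quotas: North 16.710, South 5.461, East 10.879, West 5.123, Central 1.827.
Rounding down gives 16, 5, 10, 5, 1 = 37 seats, so the divisor must be adjusted.
With modified divisor 6826.01: modified quotas North 18.088, South 5.912, East 11.776, West 5.546, Central 1.977.
Rounding down: North 18, South 5, East 11, West 5, Central 1 (total 40).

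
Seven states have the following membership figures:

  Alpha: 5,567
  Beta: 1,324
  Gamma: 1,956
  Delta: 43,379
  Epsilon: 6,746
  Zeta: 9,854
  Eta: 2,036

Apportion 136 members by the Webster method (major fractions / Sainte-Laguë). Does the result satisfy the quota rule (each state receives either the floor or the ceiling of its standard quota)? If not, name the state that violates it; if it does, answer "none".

Delta

Standard quotas: Alpha 10.684, Beta 2.541, Gamma 3.754, Delta 83.254, Epsilon 12.947, Zeta 18.912, Eta 3.908.
Webster allocation: Alpha 11, Beta 3, Gamma 4, Delta 82, Epsilon 13, Zeta 19, Eta 4.
Delta has quota 83.254 (lower 83, upper 84) but receives 82 — outside the quota interval.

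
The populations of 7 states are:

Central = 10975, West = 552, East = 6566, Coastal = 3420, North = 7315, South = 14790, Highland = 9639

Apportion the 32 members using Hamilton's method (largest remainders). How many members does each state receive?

Total 53257; standard divisor 53257/32 ≈ 1664.281.
Standard quotas: Central 6.5944, West 0.3317, East 3.9452, Coastal 2.0549, North 4.3953, South 8.8867, Highland 5.7917.
Lower quotas: Central 6, West 0, East 3, Coastal 2, North 4, South 8, Highland 5 (sum 28, leaving 4 seats).
Remainders in descending order: East 0.9452, South 0.8867, Highland 0.7917, Central 0.5944, North 0.3953, West 0.3317, Coastal 0.0549.
The surplus seats go to East, South, Highland, Central.

Central: 7, West: 0, East: 4, Coastal: 2, North: 4, South: 9, Highland: 6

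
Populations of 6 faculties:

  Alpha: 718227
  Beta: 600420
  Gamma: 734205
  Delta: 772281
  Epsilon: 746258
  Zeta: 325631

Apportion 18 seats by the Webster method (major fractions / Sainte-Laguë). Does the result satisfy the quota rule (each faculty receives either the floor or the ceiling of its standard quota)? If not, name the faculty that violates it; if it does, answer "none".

none

Standard quotas: Alpha 3.317, Beta 2.773, Gamma 3.391, Delta 3.567, Epsilon 3.447, Zeta 1.504.
Webster allocation: Alpha 3, Beta 3, Gamma 3, Delta 4, Epsilon 3, Zeta 2.
Every allocation lies between the lower and upper quota.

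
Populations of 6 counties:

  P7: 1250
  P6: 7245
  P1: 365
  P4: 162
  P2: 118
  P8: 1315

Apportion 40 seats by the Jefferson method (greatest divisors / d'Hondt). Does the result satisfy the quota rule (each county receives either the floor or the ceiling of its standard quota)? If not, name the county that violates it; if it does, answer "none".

Standard quotas: P7 4.782, P6 27.719, P1 1.396, P4 0.620, P2 0.451, P8 5.031.
Jefferson allocation: P7 5, P6 29, P1 1, P4 0, P2 0, P8 5.
P6 has quota 27.719 (lower 27, upper 28) but receives 29 — outside the quota interval.

P6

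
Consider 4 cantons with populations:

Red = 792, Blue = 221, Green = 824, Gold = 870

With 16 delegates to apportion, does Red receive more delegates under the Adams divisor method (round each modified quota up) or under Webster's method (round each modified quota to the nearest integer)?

Adams: Red 4, Blue 2, Green 5, Gold 5.
Webster: Red 5, Blue 1, Green 5, Gold 5.
Red gets 4 under Adams and 5 under Webster.

Webster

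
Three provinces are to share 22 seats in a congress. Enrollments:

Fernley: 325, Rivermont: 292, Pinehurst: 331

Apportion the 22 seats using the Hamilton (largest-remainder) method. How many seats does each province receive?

Fernley: 7, Rivermont: 7, Pinehurst: 8

The standard divisor is 948/22 ≈ 43.091.
Standard quotas: Fernley 7.542, Rivermont 6.776, Pinehurst 7.681.
Lower quotas: Fernley 7, Rivermont 6, Pinehurst 7 (sum 20, leaving 2 seats).
Remainders in descending order: Rivermont 0.776, Pinehurst 0.681, Fernley 0.542.
Largest remainders: Rivermont, Pinehurst receive the extra seats.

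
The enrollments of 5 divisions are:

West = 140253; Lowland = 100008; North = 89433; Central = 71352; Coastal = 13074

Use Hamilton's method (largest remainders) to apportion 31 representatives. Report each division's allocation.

West 11, Lowland 7, North 7, Central 5, Coastal 1

Standard divisor: 414120 ÷ 31 ≈ 13358.71.
Standard quotas: West 10.4990, Lowland 7.4864, North 6.6947, Central 5.3412, Coastal 0.9787.
Lower quotas: West 10, Lowland 7, North 6, Central 5, Coastal 0 (sum 28, leaving 3 seats).
Remainders in descending order: Coastal 0.9787, North 0.6947, West 0.4990, Lowland 0.4864, Central 0.3412.
The surplus seats go to Coastal, North, West.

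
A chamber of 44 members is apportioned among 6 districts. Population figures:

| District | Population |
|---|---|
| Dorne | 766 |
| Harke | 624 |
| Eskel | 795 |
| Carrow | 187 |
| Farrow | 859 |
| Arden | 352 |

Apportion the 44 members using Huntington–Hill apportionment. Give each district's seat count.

Dorne 9; Harke 8; Eskel 10; Carrow 2; Farrow 11; Arden 4

With divisor 81: modified quotas Dorne 9.457, Harke 7.704, Eskel 9.815, Carrow 2.309, Farrow 10.605, Arden 4.346.
Geometric-mean thresholds: Dorne √(9·10)=9.487, Harke √(7·8)=7.483, Eskel √(9·10)=9.487, Carrow √(2·3)=2.449, Farrow √(10·11)=10.488, Arden √(4·5)=4.472.
Each quota rounded against its threshold gives Dorne 9, Harke 8, Eskel 10, Carrow 2, Farrow 11, Arden 4 (total 44).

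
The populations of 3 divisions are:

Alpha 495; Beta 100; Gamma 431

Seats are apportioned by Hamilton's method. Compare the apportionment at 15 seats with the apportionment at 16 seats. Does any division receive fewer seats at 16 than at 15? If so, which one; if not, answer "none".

At 15 seats: Alpha 7, Beta 2, Gamma 6.
At 16 seats: Alpha 8, Beta 1, Gamma 7.
Beta drops from 2 to 1.

Beta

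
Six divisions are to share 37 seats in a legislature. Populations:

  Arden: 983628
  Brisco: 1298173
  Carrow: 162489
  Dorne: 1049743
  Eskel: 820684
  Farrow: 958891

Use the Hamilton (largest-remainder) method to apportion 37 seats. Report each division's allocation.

Standard divisor: 5273608 ÷ 37 ≈ 142529.946.
Standard quotas: Arden 6.9012, Brisco 9.1081, Carrow 1.1400, Dorne 7.3651, Eskel 5.7580, Farrow 6.7276.
Lower quotas: Arden 6, Brisco 9, Carrow 1, Dorne 7, Eskel 5, Farrow 6 (sum 34, leaving 3 seats).
Remainders in descending order: Arden 0.9012, Eskel 0.7580, Farrow 0.7276, Dorne 0.3651, Carrow 0.1400, Brisco 0.1081.
Largest remainders: Arden, Eskel, Farrow receive the extra seats.

Arden 7; Brisco 9; Carrow 1; Dorne 7; Eskel 6; Farrow 7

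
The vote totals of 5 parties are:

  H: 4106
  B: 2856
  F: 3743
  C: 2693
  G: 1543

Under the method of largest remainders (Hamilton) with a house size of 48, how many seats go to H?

13

The standard divisor is 14941/48 ≈ 311.271.
Standard quotas: H 13.191, B 9.175, F 12.025, C 8.652, G 4.957.
Lower quotas: H 13, B 9, F 12, C 8, G 4 (sum 46, leaving 2 seats).
Remainders in descending order: G 0.957, C 0.652, H 0.191, B 0.175, F 0.025.
The surplus seats go to G, C.
H receives 13.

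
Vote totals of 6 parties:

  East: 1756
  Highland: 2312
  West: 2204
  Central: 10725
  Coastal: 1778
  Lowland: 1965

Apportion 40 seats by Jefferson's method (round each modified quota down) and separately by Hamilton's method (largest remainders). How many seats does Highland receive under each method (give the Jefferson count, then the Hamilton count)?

4 and 5

Jefferson: East 3, Highland 4, West 4, Central 22, Coastal 3, Lowland 4.
Hamilton: East 3, Highland 5, West 4, Central 21, Coastal 3, Lowland 4.
Highland gets 4 under Jefferson and 5 under Hamilton.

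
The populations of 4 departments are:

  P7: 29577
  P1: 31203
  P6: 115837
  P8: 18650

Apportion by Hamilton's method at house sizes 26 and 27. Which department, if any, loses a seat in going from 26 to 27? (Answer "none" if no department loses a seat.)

At 26 seats: P7 4, P1 4, P6 15, P8 3.
At 27 seats: P7 4, P1 4, P6 16, P8 3.
No department's allocation decreased.

none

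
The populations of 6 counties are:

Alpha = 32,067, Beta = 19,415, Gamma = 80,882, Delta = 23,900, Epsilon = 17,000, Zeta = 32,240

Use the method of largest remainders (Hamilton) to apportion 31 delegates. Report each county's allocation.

Standard divisor: 205504 ÷ 31 ≈ 6629.161.
Standard quotas: Alpha 4.8373, Beta 2.9287, Gamma 12.2009, Delta 3.6053, Epsilon 2.5644, Zeta 4.8634.
Lower quotas: Alpha 4, Beta 2, Gamma 12, Delta 3, Epsilon 2, Zeta 4 (sum 27, leaving 4 seats).
Remainders in descending order: Beta 0.9287, Zeta 0.8634, Alpha 0.8373, Delta 0.6053, Epsilon 0.5644, Gamma 0.2009.
Largest remainders: Beta, Zeta, Alpha, Delta receive the extra seats.

Alpha: 5; Beta: 3; Gamma: 12; Delta: 4; Epsilon: 2; Zeta: 5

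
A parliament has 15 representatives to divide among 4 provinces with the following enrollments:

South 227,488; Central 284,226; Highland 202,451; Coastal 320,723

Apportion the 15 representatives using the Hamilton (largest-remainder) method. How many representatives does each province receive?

Standard divisor: 1034888 ÷ 15 ≈ 68992.533.
Standard quotas: South 3.2973, Central 4.1197, Highland 2.9344, Coastal 4.6487.
Lower quotas: South 3, Central 4, Highland 2, Coastal 4 (sum 13, leaving 2 seats).
Remainders in descending order: Highland 0.9344, Coastal 0.6487, South 0.2973, Central 0.1197.
Largest remainders: Highland, Coastal receive the extra seats.

South 3, Central 4, Highland 3, Coastal 5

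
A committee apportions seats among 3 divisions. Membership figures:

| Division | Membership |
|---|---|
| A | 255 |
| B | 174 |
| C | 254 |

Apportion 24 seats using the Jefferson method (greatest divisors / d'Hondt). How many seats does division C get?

9

Standard divisor 683/24 ≈ 28.458; standard quotas: A 8.960, B 6.114, C 8.925.
Rounding down gives 8, 6, 8 = 22 seats, so the divisor must be adjusted.
With modified divisor 27: modified quotas A 9.444, B 6.444, C 9.407.
Rounding down: A 9, B 6, C 9 (total 24).
C receives 9.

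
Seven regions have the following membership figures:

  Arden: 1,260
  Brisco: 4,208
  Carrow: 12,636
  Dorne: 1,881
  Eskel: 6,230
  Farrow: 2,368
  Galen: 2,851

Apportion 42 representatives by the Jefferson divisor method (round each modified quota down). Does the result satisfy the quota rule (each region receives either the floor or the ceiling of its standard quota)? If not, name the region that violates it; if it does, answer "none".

Carrow

Standard quotas: Arden 1.684, Brisco 5.622, Carrow 16.883, Dorne 2.513, Eskel 8.324, Farrow 3.164, Galen 3.809.
Jefferson allocation: Arden 1, Brisco 6, Carrow 18, Dorne 2, Eskel 8, Farrow 3, Galen 4.
Carrow has quota 16.883 (lower 16, upper 17) but receives 18 — outside the quota interval.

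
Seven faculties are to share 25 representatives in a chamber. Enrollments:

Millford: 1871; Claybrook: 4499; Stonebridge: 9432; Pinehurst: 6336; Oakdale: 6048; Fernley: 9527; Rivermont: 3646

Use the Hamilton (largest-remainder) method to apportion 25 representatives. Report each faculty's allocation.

Millford 1, Claybrook 3, Stonebridge 6, Pinehurst 4, Oakdale 3, Fernley 6, Rivermont 2

Total 41359; standard divisor 41359/25 ≈ 1654.36.
Standard quotas: Millford 1.1310, Claybrook 2.7195, Stonebridge 5.7013, Pinehurst 3.8299, Oakdale 3.6558, Fernley 5.7587, Rivermont 2.2039.
Lower quotas: Millford 1, Claybrook 2, Stonebridge 5, Pinehurst 3, Oakdale 3, Fernley 5, Rivermont 2 (sum 21, leaving 4 seats).
Remainders in descending order: Pinehurst 0.8299, Fernley 0.7587, Claybrook 0.7195, Stonebridge 0.7013, Oakdale 0.6558, Rivermont 0.2039, Millford 0.1310.
The surplus seats go to Pinehurst, Fernley, Claybrook, Stonebridge.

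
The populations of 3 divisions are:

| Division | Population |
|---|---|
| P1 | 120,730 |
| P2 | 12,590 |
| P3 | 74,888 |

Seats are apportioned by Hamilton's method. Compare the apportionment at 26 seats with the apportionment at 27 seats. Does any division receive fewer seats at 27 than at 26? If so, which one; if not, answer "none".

At 26 seats: P1 15, P2 2, P3 9.
At 27 seats: P1 16, P2 1, P3 10.
P2 drops from 2 to 1.

P2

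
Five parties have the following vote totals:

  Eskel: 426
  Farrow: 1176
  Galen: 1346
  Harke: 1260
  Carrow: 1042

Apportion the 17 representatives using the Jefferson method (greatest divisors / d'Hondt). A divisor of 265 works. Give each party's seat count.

Eskel: 1, Farrow: 4, Galen: 5, Harke: 4, Carrow: 3

With modified divisor 265: modified quotas Eskel 1.608, Farrow 4.438, Galen 5.079, Harke 4.755, Carrow 3.932.
Rounding down: Eskel 1, Farrow 4, Galen 5, Harke 4, Carrow 3 (total 17).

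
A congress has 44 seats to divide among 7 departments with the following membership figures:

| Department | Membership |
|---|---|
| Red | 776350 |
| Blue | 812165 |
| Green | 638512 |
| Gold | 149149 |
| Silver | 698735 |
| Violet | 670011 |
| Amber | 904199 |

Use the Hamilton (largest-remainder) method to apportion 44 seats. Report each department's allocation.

The standard divisor is 4649121/44 ≈ 105661.841.
Standard quotas: Red 7.3475, Blue 7.6865, Green 6.0430, Gold 1.4116, Silver 6.6129, Violet 6.3411, Amber 8.5575.
Lower quotas: Red 7, Blue 7, Green 6, Gold 1, Silver 6, Violet 6, Amber 8 (sum 41, leaving 3 seats).
Remainders in descending order: Blue 0.6865, Silver 0.6129, Amber 0.5575, Gold 0.4116, Red 0.3475, Violet 0.3411, Green 0.0430.
The surplus seats go to Blue, Silver, Amber.

Red 7, Blue 8, Green 6, Gold 1, Silver 7, Violet 6, Amber 9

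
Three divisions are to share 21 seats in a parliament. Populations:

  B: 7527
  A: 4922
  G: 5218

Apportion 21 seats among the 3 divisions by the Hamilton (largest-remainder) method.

B=9, A=6, G=6

The standard divisor is 17667/21 ≈ 841.286.
Standard quotas: B 8.9470, A 5.8506, G 6.2024.
Lower quotas: B 8, A 5, G 6 (sum 19, leaving 2 seats).
Remainders in descending order: B 0.9470, A 0.8506, G 0.2024.
The surplus seats go to B, A.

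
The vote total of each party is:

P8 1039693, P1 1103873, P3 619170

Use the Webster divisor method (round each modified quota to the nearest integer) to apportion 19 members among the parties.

Standard divisor 2762736/19 ≈ 145407.158; standard quotas: P8 7.150, P1 7.592, P3 4.258.
Rounding to the nearest integer gives P8 7, P1 8, P3 4 — total 19, matching the house size, so no adjustment is needed.

P8 7, P1 8, P3 4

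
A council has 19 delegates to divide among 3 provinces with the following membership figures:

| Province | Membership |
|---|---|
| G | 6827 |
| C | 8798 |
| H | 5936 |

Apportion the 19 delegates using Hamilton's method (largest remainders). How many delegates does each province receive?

G=6, C=8, H=5

The standard divisor is 21561/19 ≈ 1134.789.
Standard quotas: G 6.0161, C 7.7530, H 5.2309.
Lower quotas: G 6, C 7, H 5 (sum 18, leaving 1 seat).
Remainders in descending order: C 0.7530, H 0.2309, G 0.0161.
Largest remainder: C receives the extra seat.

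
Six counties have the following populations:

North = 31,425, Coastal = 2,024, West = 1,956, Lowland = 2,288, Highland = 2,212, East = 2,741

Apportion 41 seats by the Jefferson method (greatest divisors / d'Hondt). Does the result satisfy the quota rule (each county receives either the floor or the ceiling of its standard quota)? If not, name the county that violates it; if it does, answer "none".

North

Standard quotas: North 30.212, Coastal 1.946, West 1.881, Lowland 2.200, Highland 2.127, East 2.635.
Jefferson allocation: North 32, Coastal 2, West 1, Lowland 2, Highland 2, East 2.
North has quota 30.212 (lower 30, upper 31) but receives 32 — outside the quota interval.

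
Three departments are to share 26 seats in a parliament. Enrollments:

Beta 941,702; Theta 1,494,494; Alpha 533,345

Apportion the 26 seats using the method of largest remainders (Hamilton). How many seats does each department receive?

Beta=8, Theta=13, Alpha=5

Total 2969541; standard divisor 2969541/26 ≈ 114213.115.
Standard quotas: Beta 8.2451, Theta 13.0851, Alpha 4.6697.
Lower quotas: Beta 8, Theta 13, Alpha 4 (sum 25, leaving 1 seat).
Remainders in descending order: Alpha 0.6697, Beta 0.2451, Theta 0.0851.
Largest remainder: Alpha receives the extra seat.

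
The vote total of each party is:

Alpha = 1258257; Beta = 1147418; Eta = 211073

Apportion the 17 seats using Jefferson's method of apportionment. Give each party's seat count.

Standard divisor 2616748/17 ≈ 153926.353; standard quotas: Alpha 8.174, Beta 7.454, Eta 1.371.
Rounding down gives 8, 7, 1 = 16 seats, so the divisor must be adjusted.
With modified divisor 141600: modified quotas Alpha 8.886, Beta 8.103, Eta 1.491.
Rounding down: Alpha 8, Beta 8, Eta 1 (total 17).

Alpha: 8, Beta: 8, Eta: 1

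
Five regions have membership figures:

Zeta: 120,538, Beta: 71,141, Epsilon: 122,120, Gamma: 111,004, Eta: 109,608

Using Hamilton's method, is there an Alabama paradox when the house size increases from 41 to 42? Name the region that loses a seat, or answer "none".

Beta

At 41 seats: Zeta 9, Beta 6, Epsilon 9, Gamma 9, Eta 8.
At 42 seats: Zeta 9, Beta 5, Epsilon 10, Gamma 9, Eta 9.
Beta drops from 6 to 5.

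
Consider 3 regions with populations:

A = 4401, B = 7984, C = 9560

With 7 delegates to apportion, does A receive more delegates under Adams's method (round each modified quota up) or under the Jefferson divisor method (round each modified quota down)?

Adams

Adams: A 2, B 2, C 3.
Jefferson: A 1, B 3, C 3.
A gets 2 under Adams and 1 under Jefferson.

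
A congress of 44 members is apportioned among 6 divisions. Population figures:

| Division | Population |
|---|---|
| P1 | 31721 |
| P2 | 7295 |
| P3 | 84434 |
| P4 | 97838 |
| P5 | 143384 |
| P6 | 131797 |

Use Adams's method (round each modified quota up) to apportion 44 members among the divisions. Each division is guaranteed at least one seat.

P1 3, P2 1, P3 8, P4 9, P5 12, P6 11

Standard divisor 496469/44 ≈ 11283.386; standard quotas: P1 2.811, P2 0.647, P3 7.483, P4 8.671, P5 12.708, P6 11.681.
Rounding up gives 3, 1, 8, 9, 13, 12 = 46 seats, so the divisor must be adjusted.
With modified divisor 12020: modified quotas P1 2.639, P2 0.607, P3 7.024, P4 8.140, P5 11.929, P6 10.965.
Rounding up: P1 3, P2 1, P3 8, P4 9, P5 12, P6 11 (total 44).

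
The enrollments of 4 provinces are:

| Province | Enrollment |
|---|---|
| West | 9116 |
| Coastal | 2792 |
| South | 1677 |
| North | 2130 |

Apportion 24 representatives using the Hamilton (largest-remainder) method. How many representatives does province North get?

Standard divisor: 15715 ÷ 24 ≈ 654.792.
Standard quotas: West 13.9220, Coastal 4.2640, South 2.5611, North 3.2529.
Lower quotas: West 13, Coastal 4, South 2, North 3 (sum 22, leaving 2 seats).
Remainders in descending order: West 0.9220, South 0.5611, Coastal 0.2640, North 0.2529.
Largest remainders: West, South receive the extra seats.
North receives 3.

3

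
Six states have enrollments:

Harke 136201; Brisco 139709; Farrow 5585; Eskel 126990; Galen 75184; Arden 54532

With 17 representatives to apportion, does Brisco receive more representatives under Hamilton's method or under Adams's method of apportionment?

Hamilton: Harke 4, Brisco 5, Farrow 0, Eskel 4, Galen 2, Arden 2.
Adams: Harke 4, Brisco 4, Farrow 1, Eskel 4, Galen 2, Arden 2.
Brisco gets 5 under Hamilton and 4 under Adams.

Hamilton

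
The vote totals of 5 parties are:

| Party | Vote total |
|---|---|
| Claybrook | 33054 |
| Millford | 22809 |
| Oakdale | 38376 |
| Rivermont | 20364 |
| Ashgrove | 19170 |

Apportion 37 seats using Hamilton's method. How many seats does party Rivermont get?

6

The standard divisor is 133773/37 ≈ 3615.486.
Standard quotas: Claybrook 9.1423, Millford 6.3087, Oakdale 10.6143, Rivermont 5.6324, Ashgrove 5.3022.
Lower quotas: Claybrook 9, Millford 6, Oakdale 10, Rivermont 5, Ashgrove 5 (sum 35, leaving 2 seats).
Remainders in descending order: Rivermont 0.6324, Oakdale 0.6143, Millford 0.3087, Ashgrove 0.3022, Claybrook 0.1423.
The surplus seats go to Rivermont, Oakdale.
Rivermont receives 6.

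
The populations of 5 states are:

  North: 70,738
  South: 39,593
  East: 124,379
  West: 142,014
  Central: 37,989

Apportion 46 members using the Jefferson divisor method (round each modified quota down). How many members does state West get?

Standard divisor 414713/46 ≈ 9015.5; standard quotas: North 7.846, South 4.392, East 13.796, West 15.752, Central 4.214.
Rounding down gives 7, 4, 13, 15, 4 = 43 seats, so the divisor must be adjusted.
With modified divisor 8600: modified quotas North 8.225, South 4.604, East 14.463, West 16.513, Central 4.417.
Rounding down: North 8, South 4, East 14, West 16, Central 4 (total 46).
West receives 16.

16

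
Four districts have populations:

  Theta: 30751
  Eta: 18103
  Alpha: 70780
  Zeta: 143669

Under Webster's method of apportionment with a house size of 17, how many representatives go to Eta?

Standard divisor 263303/17 ≈ 15488.412; standard quotas: Theta 1.985, Eta 1.169, Alpha 4.570, Zeta 9.276.
Rounding to the nearest integer gives Theta 2, Eta 1, Alpha 5, Zeta 9 — total 17, matching the house size, so no adjustment is needed.
Eta receives 1.

1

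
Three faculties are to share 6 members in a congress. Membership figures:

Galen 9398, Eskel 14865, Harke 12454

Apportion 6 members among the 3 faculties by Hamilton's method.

Galen=2; Eskel=2; Harke=2

Standard divisor: 36717 ÷ 6 ≈ 6119.5.
Standard quotas: Galen 1.5357, Eskel 2.4291, Harke 2.0351.
Lower quotas: Galen 1, Eskel 2, Harke 2 (sum 5, leaving 1 seat).
Remainders in descending order: Galen 0.5357, Eskel 0.4291, Harke 0.0351.
Largest remainder: Galen receives the extra seat.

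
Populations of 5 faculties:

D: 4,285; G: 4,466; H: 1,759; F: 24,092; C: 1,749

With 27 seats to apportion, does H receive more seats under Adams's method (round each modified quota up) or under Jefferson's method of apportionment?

Adams: D 3, G 3, H 2, F 17, C 2.
Jefferson: D 3, G 3, H 1, F 19, C 1.
H gets 2 under Adams and 1 under Jefferson.

Adams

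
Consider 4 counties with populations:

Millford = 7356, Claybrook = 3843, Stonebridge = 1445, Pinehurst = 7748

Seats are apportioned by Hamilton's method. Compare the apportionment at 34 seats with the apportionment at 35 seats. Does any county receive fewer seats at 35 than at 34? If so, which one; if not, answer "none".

At 34 seats: Millford 12, Claybrook 6, Stonebridge 3, Pinehurst 13.
At 35 seats: Millford 13, Claybrook 7, Stonebridge 2, Pinehurst 13.
Stonebridge drops from 3 to 2.

Stonebridge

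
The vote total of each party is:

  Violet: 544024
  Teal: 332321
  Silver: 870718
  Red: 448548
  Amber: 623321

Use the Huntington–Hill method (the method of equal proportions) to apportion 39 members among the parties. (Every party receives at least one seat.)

Violet: 7, Teal: 5, Silver: 12, Red: 6, Amber: 9

With divisor 73079: modified quotas Violet 7.444, Teal 4.547, Silver 11.915, Red 6.138, Amber 8.529.
Geometric-mean thresholds: Violet √(7·8)=7.483, Teal √(4·5)=4.472, Silver √(11·12)=11.489, Red √(6·7)=6.481, Amber √(8·9)=8.485.
Each quota rounded against its threshold gives Violet 7, Teal 5, Silver 12, Red 6, Amber 9 (total 39).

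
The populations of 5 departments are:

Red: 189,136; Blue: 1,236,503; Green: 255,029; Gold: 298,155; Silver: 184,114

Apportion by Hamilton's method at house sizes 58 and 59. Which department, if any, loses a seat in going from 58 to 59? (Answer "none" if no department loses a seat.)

At 58 seats: Red 5, Blue 33, Green 7, Gold 8, Silver 5.
At 59 seats: Red 5, Blue 34, Green 7, Gold 8, Silver 5.
No department's allocation decreased.

none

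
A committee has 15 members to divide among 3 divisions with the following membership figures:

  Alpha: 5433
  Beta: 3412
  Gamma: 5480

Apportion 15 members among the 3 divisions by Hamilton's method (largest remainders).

Total 14325; standard divisor 14325/15 = 955.
Standard quotas: Alpha 5.6890, Beta 3.5728, Gamma 5.7382.
Lower quotas: Alpha 5, Beta 3, Gamma 5 (sum 13, leaving 2 seats).
Remainders in descending order: Gamma 0.7382, Alpha 0.6890, Beta 0.5728.
The surplus seats go to Gamma, Alpha.

Alpha=6, Beta=3, Gamma=6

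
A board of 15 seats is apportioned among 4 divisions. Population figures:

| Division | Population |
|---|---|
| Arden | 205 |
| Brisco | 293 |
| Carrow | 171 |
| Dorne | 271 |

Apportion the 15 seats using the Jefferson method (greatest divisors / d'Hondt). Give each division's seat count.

Arden 3; Brisco 5; Carrow 3; Dorne 4

Standard divisor 940/15 ≈ 62.667; standard quotas: Arden 3.271, Brisco 4.676, Carrow 2.729, Dorne 4.324.
Rounding down gives 3, 4, 2, 4 = 13 seats, so the divisor must be adjusted.
With modified divisor 56: modified quotas Arden 3.661, Brisco 5.232, Carrow 3.054, Dorne 4.839.
Rounding down: Arden 3, Brisco 5, Carrow 3, Dorne 4 (total 15).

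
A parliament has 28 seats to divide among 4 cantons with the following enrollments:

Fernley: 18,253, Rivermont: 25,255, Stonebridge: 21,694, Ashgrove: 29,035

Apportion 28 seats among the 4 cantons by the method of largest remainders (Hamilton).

Fernley=5, Rivermont=8, Stonebridge=6, Ashgrove=9

Standard divisor: 94237 ÷ 28 ≈ 3365.607.
Standard quotas: Fernley 5.4234, Rivermont 7.5038, Stonebridge 6.4458, Ashgrove 8.6270.
Lower quotas: Fernley 5, Rivermont 7, Stonebridge 6, Ashgrove 8 (sum 26, leaving 2 seats).
Remainders in descending order: Ashgrove 0.6270, Rivermont 0.5038, Stonebridge 0.4458, Fernley 0.4234.
Largest remainders: Ashgrove, Rivermont receive the extra seats.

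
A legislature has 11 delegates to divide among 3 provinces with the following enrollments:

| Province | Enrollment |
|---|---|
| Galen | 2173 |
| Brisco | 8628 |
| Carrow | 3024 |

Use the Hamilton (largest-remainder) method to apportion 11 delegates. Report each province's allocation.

Total 13825; standard divisor 13825/11 ≈ 1256.818.
Standard quotas: Galen 1.7290, Brisco 6.8650, Carrow 2.4061.
Lower quotas: Galen 1, Brisco 6, Carrow 2 (sum 9, leaving 2 seats).
Remainders in descending order: Brisco 0.8650, Galen 0.7290, Carrow 0.4061.
Largest remainders: Brisco, Galen receive the extra seats.

Galen 2; Brisco 7; Carrow 2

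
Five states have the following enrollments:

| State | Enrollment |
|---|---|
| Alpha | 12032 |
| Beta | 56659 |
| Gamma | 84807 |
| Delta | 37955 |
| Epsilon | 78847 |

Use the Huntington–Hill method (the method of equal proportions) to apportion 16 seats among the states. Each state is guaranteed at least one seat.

Alpha 1, Beta 3, Gamma 5, Delta 2, Epsilon 5

With divisor 16993: modified quotas Alpha 0.708, Beta 3.334, Gamma 4.991, Delta 2.234, Epsilon 4.640.
Geometric-mean thresholds: Alpha (min 1), Beta √(3·4)=3.464, Gamma √(4·5)=4.472, Delta √(2·3)=2.449, Epsilon √(4·5)=4.472.
Each quota rounded against its threshold gives Alpha 1, Beta 3, Gamma 5, Delta 2, Epsilon 5 (total 16).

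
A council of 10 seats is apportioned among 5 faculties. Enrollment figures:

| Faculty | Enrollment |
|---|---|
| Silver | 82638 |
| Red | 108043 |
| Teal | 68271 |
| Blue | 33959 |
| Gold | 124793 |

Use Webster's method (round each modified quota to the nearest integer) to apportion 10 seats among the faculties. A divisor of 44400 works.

With modified divisor 44400: modified quotas Silver 1.861, Red 2.433, Teal 1.538, Blue 0.765, Gold 2.811.
Rounding to the nearest integer: Silver 2, Red 2, Teal 2, Blue 1, Gold 3 (total 10).

Silver: 2, Red: 2, Teal: 2, Blue: 1, Gold: 3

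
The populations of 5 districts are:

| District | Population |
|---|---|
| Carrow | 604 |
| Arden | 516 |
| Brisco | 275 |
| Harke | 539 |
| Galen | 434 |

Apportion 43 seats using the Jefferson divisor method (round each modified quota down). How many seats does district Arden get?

Standard divisor 2368/43 ≈ 55.07; standard quotas: Carrow 10.968, Arden 9.370, Brisco 4.994, Harke 9.788, Galen 7.881.
Rounding down gives 10, 9, 4, 9, 7 = 39 seats, so the divisor must be adjusted.
With modified divisor 53: modified quotas Carrow 11.396, Arden 9.736, Brisco 5.189, Harke 10.170, Galen 8.189.
Rounding down: Carrow 11, Arden 9, Brisco 5, Harke 10, Galen 8 (total 43).
Arden receives 9.

9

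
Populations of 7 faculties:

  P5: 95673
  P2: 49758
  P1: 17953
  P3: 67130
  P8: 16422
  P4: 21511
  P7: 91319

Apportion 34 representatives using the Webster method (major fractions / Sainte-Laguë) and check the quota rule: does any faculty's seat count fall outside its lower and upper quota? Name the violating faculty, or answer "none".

none

Standard quotas: P5 9.042, P2 4.702, P1 1.697, P3 6.344, P8 1.552, P4 2.033, P7 8.630.
Webster allocation: P5 9, P2 5, P1 2, P3 6, P8 2, P4 2, P7 8.
Every allocation lies between the lower and upper quota.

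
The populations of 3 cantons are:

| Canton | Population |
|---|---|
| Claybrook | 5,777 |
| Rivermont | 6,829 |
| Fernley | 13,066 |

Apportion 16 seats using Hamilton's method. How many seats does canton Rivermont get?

Total 25672; standard divisor 25672/16 ≈ 1604.5.
Standard quotas: Claybrook 3.6005, Rivermont 4.2562, Fernley 8.1433.
Lower quotas: Claybrook 3, Rivermont 4, Fernley 8 (sum 15, leaving 1 seat).
Remainders in descending order: Claybrook 0.6005, Rivermont 0.2562, Fernley 0.1433.
Largest remainder: Claybrook receives the extra seat.
Rivermont receives 4.

4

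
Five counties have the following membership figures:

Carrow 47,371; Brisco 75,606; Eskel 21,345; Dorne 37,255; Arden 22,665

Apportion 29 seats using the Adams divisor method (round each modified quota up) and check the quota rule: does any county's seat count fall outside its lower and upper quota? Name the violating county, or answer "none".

Standard quotas: Carrow 6.726, Brisco 10.735, Eskel 3.031, Dorne 5.290, Arden 3.218.
Adams allocation: Carrow 7, Brisco 11, Eskel 3, Dorne 5, Arden 3.
Every allocation lies between the lower and upper quota.

none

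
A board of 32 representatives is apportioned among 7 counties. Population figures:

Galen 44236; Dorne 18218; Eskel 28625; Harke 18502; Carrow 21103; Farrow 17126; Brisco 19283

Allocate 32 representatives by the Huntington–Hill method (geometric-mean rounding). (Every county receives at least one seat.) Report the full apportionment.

Galen 8, Dorne 4, Eskel 5, Harke 4, Carrow 4, Farrow 3, Brisco 4

With divisor 5243: modified quotas Galen 8.437, Dorne 3.475, Eskel 5.460, Harke 3.529, Carrow 4.025, Farrow 3.266, Brisco 3.678.
Geometric-mean thresholds: Galen √(8·9)=8.485, Dorne √(3·4)=3.464, Eskel √(5·6)=5.477, Harke √(3·4)=3.464, Carrow √(4·5)=4.472, Farrow √(3·4)=3.464, Brisco √(3·4)=3.464.
Each quota rounded against its threshold gives Galen 8, Dorne 4, Eskel 5, Harke 4, Carrow 4, Farrow 3, Brisco 4 (total 32).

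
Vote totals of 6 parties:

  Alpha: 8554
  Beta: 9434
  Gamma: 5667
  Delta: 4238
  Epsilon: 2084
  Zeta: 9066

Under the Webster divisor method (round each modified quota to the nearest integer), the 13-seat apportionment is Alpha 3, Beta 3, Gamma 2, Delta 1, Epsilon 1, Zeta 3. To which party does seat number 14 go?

Delta

Priority for the next seat is population ÷ (current seats + 0.5).
Priorities: Alpha 2444.000, Beta 2695.429, Gamma 2266.800, Delta 2825.333, Epsilon 1389.333, Zeta 2590.286.
Highest priority: Delta.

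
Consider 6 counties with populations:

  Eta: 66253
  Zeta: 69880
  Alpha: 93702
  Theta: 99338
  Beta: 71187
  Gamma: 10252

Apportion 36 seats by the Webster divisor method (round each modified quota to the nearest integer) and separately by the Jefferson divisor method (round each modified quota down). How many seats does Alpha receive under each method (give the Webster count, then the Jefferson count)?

Webster: Eta 6, Zeta 6, Alpha 8, Theta 9, Beta 6, Gamma 1.
Jefferson: Eta 6, Zeta 6, Alpha 9, Theta 9, Beta 6, Gamma 0.
Alpha gets 8 under Webster and 9 under Jefferson.

8 and 9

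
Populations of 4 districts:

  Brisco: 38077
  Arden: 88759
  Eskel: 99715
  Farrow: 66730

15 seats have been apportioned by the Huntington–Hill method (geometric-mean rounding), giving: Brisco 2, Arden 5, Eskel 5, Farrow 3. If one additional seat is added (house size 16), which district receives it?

Priority for the next seat is population ÷ (√(s·(s+1))).
Priorities: Brisco 15544.870, Arden 16205.102, Eskel 18205.385, Farrow 19263.292.
Highest priority: Farrow.

Farrow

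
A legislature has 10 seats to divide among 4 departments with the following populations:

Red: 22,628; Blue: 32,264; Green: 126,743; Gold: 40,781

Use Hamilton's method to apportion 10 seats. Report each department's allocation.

Standard divisor: 222416 ÷ 10 ≈ 22241.6.
Standard quotas: Red 1.0174, Blue 1.4506, Green 5.6985, Gold 1.8335.
Lower quotas: Red 1, Blue 1, Green 5, Gold 1 (sum 8, leaving 2 seats).
Remainders in descending order: Gold 0.8335, Green 0.6985, Blue 0.4506, Red 0.0174.
The surplus seats go to Gold, Green.

Red=1, Blue=1, Green=6, Gold=2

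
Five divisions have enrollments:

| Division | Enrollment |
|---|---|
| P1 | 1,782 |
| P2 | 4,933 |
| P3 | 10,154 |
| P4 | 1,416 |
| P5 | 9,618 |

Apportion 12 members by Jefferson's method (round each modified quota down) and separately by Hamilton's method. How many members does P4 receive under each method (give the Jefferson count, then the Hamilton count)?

Jefferson: P1 0, P2 2, P3 5, P4 0, P5 5.
Hamilton: P1 1, P2 2, P3 4, P4 1, P5 4.
P4 gets 0 under Jefferson and 1 under Hamilton.

0 and 1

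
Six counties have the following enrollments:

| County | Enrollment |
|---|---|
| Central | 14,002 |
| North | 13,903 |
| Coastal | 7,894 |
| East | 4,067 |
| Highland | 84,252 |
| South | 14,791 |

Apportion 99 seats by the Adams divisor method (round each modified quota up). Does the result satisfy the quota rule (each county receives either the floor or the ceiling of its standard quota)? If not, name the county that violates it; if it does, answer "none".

Highland

Standard quotas: Central 9.979, North 9.909, Coastal 5.626, East 2.899, Highland 60.046, South 10.541.
Adams allocation: Central 10, North 10, Coastal 6, East 3, Highland 59, South 11.
Highland has quota 60.046 (lower 60, upper 61) but receives 59 — outside the quota interval.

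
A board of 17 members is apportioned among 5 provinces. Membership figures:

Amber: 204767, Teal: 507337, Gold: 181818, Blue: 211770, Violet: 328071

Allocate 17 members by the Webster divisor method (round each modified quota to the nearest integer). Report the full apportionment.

Standard divisor 1433763/17 ≈ 84339; standard quotas: Amber 2.428, Teal 6.015, Gold 2.156, Blue 2.511, Violet 3.890.
Rounding to the nearest integer gives Amber 2, Teal 6, Gold 2, Blue 3, Violet 4 — total 17, matching the house size, so no adjustment is needed.

Amber 2; Teal 6; Gold 2; Blue 3; Violet 4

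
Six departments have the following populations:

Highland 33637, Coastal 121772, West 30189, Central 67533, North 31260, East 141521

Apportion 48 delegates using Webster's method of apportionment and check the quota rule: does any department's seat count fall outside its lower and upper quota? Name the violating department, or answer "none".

none

Standard quotas: Highland 3.791, Coastal 13.724, West 3.402, Central 7.611, North 3.523, East 15.949.
Webster allocation: Highland 4, Coastal 14, West 3, Central 8, North 3, East 16.
Every allocation lies between the lower and upper quota.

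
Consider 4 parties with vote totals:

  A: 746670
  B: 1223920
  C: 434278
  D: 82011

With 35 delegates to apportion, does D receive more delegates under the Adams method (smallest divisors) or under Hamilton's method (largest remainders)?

Adams: A 10, B 17, C 6, D 2.
Hamilton: A 11, B 17, C 6, D 1.
D gets 2 under Adams and 1 under Hamilton.

Adams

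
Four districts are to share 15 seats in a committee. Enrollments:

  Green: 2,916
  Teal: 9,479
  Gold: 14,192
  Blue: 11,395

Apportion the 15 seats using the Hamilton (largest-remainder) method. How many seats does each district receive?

The standard divisor is 37982/15 ≈ 2532.133.
Standard quotas: Green 1.1516, Teal 3.7435, Gold 5.6048, Blue 4.5002.
Lower quotas: Green 1, Teal 3, Gold 5, Blue 4 (sum 13, leaving 2 seats).
Remainders in descending order: Teal 0.7435, Gold 0.6048, Blue 0.5002, Green 0.1516.
Largest remainders: Teal, Gold receive the extra seats.

Green: 1, Teal: 4, Gold: 6, Blue: 4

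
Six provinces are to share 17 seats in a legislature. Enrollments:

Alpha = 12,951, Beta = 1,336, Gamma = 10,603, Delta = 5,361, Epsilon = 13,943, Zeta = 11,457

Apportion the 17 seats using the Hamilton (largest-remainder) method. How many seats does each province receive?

Standard divisor: 55651 ÷ 17 ≈ 3273.588.
Standard quotas: Alpha 3.9562, Beta 0.4081, Gamma 3.2390, Delta 1.6377, Epsilon 4.2592, Zeta 3.4998.
Lower quotas: Alpha 3, Beta 0, Gamma 3, Delta 1, Epsilon 4, Zeta 3 (sum 14, leaving 3 seats).
Remainders in descending order: Alpha 0.9562, Delta 0.6377, Zeta 0.4998, Beta 0.4081, Epsilon 0.2592, Gamma 0.2390.
Largest remainders: Alpha, Delta, Zeta receive the extra seats.

Alpha 4, Beta 0, Gamma 3, Delta 2, Epsilon 4, Zeta 4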